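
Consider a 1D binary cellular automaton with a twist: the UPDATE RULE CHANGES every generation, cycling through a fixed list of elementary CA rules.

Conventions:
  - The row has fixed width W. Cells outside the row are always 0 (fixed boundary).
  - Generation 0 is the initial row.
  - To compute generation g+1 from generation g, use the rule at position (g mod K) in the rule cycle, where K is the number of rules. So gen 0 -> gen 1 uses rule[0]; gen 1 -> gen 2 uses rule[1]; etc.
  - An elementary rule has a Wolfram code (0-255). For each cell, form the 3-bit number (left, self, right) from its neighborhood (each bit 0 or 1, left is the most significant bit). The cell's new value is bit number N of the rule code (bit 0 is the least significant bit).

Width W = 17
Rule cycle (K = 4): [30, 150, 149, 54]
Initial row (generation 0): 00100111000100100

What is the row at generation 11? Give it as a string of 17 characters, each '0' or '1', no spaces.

Answer: 00100101010110010

Derivation:
Gen 0: 00100111000100100
Gen 1 (rule 30): 01111100101111110
Gen 2 (rule 150): 10111011100111101
Gen 3 (rule 149): 10010001010011001
Gen 4 (rule 54): 11111011111100111
Gen 5 (rule 30): 10000010000011100
Gen 6 (rule 150): 11000111000101010
Gen 7 (rule 149): 00110010110101011
Gen 8 (rule 54): 01001111001111100
Gen 9 (rule 30): 11111000111000010
Gen 10 (rule 150): 01110101010100111
Gen 11 (rule 149): 00100101010110010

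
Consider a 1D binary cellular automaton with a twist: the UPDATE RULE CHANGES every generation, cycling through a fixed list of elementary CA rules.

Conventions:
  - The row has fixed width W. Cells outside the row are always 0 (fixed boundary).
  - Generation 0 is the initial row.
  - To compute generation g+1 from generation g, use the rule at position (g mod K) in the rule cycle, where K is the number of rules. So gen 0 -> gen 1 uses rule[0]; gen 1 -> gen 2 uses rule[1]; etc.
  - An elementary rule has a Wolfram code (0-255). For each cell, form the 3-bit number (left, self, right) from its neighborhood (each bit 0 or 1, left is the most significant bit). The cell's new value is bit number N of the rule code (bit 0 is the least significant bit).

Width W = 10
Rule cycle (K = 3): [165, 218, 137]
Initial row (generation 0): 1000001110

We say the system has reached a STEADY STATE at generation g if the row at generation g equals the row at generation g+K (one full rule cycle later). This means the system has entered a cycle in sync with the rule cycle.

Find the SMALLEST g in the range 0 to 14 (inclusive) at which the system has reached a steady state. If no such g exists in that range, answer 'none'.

Answer: 11

Derivation:
Gen 0: 1000001110
Gen 1 (rule 165): 1011100100
Gen 2 (rule 218): 0011111010
Gen 3 (rule 137): 1011110000
Gen 4 (rule 165): 1101100111
Gen 5 (rule 218): 1101111111
Gen 6 (rule 137): 1001111110
Gen 7 (rule 165): 1000111100
Gen 8 (rule 218): 0101111110
Gen 9 (rule 137): 0001111100
Gen 10 (rule 165): 1100111001
Gen 11 (rule 218): 1111111110
Gen 12 (rule 137): 1111111100
Gen 13 (rule 165): 0111111001
Gen 14 (rule 218): 1111111110
Gen 15 (rule 137): 1111111100
Gen 16 (rule 165): 0111111001
Gen 17 (rule 218): 1111111110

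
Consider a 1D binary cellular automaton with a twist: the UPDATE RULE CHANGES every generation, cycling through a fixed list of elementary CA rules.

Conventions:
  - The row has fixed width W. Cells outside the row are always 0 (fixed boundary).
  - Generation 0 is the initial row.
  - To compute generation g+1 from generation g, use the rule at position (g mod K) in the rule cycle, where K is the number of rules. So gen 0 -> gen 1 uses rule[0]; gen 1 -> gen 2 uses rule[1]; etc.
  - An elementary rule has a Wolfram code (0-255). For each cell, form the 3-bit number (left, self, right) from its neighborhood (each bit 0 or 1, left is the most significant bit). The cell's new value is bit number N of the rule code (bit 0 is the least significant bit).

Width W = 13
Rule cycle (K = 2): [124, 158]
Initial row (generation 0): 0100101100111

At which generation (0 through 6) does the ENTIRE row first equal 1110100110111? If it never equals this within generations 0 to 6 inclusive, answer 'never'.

Answer: 3

Derivation:
Gen 0: 0100101100111
Gen 1 (rule 124): 0110111110101
Gen 2 (rule 158): 1100111100101
Gen 3 (rule 124): 1110100110111
Gen 4 (rule 158): 1100111100110
Gen 5 (rule 124): 1110100110111
Gen 6 (rule 158): 1100111100110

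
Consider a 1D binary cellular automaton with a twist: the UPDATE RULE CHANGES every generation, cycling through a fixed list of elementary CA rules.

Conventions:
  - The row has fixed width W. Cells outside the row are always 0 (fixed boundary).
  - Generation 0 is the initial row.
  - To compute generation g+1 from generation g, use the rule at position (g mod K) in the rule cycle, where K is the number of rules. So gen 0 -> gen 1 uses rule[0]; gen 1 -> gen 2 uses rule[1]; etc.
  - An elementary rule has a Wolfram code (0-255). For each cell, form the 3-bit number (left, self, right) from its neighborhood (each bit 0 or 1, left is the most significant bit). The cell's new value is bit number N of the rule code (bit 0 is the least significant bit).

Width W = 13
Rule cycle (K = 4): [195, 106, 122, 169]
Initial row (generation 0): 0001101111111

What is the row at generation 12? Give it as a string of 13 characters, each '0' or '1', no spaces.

Answer: 0011011100010

Derivation:
Gen 0: 0001101111111
Gen 1 (rule 195): 1110100111111
Gen 2 (rule 106): 1011001100001
Gen 3 (rule 122): 0111111110010
Gen 4 (rule 169): 0111111100000
Gen 5 (rule 195): 1011111101111
Gen 6 (rule 106): 0110000111001
Gen 7 (rule 122): 1111001101110
Gen 8 (rule 169): 1110001011100
Gen 9 (rule 195): 0110110001101
Gen 10 (rule 106): 1111110011110
Gen 11 (rule 122): 1000011110011
Gen 12 (rule 169): 0011011100010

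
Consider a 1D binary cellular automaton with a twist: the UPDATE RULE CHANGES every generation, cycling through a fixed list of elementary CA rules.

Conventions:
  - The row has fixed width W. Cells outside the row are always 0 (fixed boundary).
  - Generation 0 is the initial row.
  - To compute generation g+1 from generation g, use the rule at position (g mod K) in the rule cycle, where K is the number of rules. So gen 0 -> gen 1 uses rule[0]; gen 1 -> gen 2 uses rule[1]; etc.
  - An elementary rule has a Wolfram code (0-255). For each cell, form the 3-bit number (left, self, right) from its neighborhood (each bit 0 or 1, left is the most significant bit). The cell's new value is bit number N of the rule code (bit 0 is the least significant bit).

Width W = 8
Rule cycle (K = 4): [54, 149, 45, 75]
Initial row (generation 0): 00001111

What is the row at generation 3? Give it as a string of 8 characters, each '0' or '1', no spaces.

Gen 0: 00001111
Gen 1 (rule 54): 00010000
Gen 2 (rule 149): 11011111
Gen 3 (rule 45): 10110000

Answer: 10110000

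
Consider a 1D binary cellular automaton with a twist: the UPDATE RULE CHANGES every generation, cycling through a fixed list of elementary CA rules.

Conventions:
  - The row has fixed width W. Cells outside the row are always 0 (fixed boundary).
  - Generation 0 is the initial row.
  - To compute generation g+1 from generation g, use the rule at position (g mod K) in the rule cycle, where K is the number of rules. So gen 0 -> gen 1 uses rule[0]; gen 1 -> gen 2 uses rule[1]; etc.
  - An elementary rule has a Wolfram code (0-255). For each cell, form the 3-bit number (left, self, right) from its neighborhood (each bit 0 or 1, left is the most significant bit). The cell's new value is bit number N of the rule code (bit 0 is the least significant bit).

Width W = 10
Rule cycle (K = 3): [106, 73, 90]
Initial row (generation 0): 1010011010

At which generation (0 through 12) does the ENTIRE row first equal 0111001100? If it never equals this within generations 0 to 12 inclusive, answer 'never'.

Answer: never

Derivation:
Gen 0: 1010011010
Gen 1 (rule 106): 0100111100
Gen 2 (rule 73): 0000100101
Gen 3 (rule 90): 0001011000
Gen 4 (rule 106): 0010111000
Gen 5 (rule 73): 1000101011
Gen 6 (rule 90): 0101000011
Gen 7 (rule 106): 1010000111
Gen 8 (rule 73): 0000110101
Gen 9 (rule 90): 0001110000
Gen 10 (rule 106): 0011010000
Gen 11 (rule 73): 1011000111
Gen 12 (rule 90): 0011101101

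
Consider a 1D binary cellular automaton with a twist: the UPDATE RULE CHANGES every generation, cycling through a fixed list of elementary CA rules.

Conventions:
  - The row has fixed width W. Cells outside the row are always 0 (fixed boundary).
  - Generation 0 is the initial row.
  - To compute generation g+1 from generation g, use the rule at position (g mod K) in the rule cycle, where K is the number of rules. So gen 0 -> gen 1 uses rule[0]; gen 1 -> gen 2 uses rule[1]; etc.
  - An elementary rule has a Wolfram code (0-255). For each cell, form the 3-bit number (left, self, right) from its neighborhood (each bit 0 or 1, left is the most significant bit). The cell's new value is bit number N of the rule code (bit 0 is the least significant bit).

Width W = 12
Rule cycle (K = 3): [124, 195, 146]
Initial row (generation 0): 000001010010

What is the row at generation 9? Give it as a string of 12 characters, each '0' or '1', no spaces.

Gen 0: 000001010010
Gen 1 (rule 124): 000001111011
Gen 2 (rule 195): 111110111001
Gen 3 (rule 146): 011100010110
Gen 4 (rule 124): 010110011111
Gen 5 (rule 195): 100010101111
Gen 6 (rule 146): 010100000110
Gen 7 (rule 124): 011110000111
Gen 8 (rule 195): 101110111011
Gen 9 (rule 146): 000100010000

Answer: 000100010000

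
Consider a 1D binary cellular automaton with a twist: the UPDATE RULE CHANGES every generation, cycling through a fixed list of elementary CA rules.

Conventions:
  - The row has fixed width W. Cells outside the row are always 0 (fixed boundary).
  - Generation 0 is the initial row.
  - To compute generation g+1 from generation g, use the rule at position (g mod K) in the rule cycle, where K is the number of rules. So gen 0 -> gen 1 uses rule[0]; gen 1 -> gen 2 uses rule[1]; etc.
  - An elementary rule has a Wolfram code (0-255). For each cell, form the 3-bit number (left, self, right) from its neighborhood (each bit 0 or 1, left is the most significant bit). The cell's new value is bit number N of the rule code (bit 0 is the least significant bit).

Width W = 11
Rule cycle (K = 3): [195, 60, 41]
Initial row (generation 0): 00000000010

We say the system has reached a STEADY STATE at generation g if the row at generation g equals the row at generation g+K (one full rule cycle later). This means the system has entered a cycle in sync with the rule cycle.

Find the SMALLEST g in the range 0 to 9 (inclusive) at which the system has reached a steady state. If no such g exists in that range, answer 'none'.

Gen 0: 00000000010
Gen 1 (rule 195): 11111111100
Gen 2 (rule 60): 10000000010
Gen 3 (rule 41): 00111111000
Gen 4 (rule 195): 11011111011
Gen 5 (rule 60): 10110000110
Gen 6 (rule 41): 01100110100
Gen 7 (rule 195): 10101010001
Gen 8 (rule 60): 11111111001
Gen 9 (rule 41): 10000000000
Gen 10 (rule 195): 00111111111
Gen 11 (rule 60): 00100000000
Gen 12 (rule 41): 10001111111

Answer: none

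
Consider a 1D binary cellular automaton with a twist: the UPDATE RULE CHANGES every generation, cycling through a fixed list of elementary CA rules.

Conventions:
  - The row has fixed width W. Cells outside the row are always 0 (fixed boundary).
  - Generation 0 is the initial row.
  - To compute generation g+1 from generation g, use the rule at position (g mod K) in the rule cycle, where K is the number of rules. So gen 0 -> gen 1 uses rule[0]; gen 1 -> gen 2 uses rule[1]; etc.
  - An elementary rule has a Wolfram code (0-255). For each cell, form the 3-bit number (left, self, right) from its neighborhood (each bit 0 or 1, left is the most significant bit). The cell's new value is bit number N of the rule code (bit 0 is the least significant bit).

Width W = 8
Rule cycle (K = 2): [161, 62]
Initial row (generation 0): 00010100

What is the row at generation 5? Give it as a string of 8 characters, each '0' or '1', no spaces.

Gen 0: 00010100
Gen 1 (rule 161): 11001001
Gen 2 (rule 62): 10111111
Gen 3 (rule 161): 01011110
Gen 4 (rule 62): 11110001
Gen 5 (rule 161): 01100100

Answer: 01100100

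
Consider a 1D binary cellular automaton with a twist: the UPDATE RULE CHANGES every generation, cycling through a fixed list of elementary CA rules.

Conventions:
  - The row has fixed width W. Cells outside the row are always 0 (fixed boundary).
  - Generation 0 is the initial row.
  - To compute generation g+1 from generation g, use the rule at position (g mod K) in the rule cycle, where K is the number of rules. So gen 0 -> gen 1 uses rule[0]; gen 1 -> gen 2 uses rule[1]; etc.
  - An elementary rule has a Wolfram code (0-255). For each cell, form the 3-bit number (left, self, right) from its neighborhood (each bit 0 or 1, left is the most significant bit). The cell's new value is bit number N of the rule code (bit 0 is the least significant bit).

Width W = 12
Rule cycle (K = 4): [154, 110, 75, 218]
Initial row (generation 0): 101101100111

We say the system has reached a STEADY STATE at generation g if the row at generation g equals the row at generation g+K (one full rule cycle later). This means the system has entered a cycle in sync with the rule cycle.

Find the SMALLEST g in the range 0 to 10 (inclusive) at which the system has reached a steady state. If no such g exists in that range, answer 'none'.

Gen 0: 101101100111
Gen 1 (rule 154): 001001011110
Gen 2 (rule 110): 011011110010
Gen 3 (rule 75): 111010010100
Gen 4 (rule 218): 111001100010
Gen 5 (rule 154): 110111010101
Gen 6 (rule 110): 111101111111
Gen 7 (rule 75): 100101000001
Gen 8 (rule 218): 011000100010
Gen 9 (rule 154): 110101010101
Gen 10 (rule 110): 111111111111
Gen 11 (rule 75): 100000000001
Gen 12 (rule 218): 010000000010
Gen 13 (rule 154): 101000000101
Gen 14 (rule 110): 111000001111

Answer: none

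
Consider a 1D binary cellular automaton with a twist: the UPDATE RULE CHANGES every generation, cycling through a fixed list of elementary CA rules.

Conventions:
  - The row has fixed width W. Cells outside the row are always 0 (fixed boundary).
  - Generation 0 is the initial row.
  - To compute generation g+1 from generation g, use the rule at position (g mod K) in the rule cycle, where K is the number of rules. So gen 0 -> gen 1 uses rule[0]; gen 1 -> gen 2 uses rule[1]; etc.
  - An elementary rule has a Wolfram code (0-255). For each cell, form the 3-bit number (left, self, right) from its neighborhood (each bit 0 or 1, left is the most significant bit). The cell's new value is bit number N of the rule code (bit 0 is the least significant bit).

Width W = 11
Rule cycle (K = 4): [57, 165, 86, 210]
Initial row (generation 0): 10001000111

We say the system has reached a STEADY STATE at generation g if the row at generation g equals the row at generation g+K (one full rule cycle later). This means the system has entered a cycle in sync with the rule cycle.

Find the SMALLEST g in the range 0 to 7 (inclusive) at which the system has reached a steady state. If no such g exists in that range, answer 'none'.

Answer: none

Derivation:
Gen 0: 10001000111
Gen 1 (rule 57): 01100110100
Gen 2 (rule 165): 00000001101
Gen 3 (rule 86): 00000010101
Gen 4 (rule 210): 00000100000
Gen 5 (rule 57): 11110011111
Gen 6 (rule 165): 01100001110
Gen 7 (rule 86): 10110010011
Gen 8 (rule 210): 00011101101
Gen 9 (rule 57): 11010011010
Gen 10 (rule 165): 00110000110
Gen 11 (rule 86): 01011001011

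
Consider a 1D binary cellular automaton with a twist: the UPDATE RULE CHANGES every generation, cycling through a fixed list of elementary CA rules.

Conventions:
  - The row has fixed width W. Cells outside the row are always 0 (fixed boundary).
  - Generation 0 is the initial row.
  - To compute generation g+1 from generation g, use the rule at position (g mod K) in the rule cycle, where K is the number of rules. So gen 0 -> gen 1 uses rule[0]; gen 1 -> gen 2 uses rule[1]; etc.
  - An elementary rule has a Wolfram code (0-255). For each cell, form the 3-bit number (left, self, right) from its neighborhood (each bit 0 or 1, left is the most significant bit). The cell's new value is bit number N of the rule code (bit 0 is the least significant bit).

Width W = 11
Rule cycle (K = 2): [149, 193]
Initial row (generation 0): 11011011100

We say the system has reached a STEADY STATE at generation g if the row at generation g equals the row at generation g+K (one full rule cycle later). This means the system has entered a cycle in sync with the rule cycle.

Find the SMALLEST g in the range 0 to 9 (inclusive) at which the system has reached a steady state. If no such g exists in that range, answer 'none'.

Gen 0: 11011011100
Gen 1 (rule 149): 00000001011
Gen 2 (rule 193): 11111100001
Gen 3 (rule 149): 01111011101
Gen 4 (rule 193): 00111001100
Gen 5 (rule 149): 10010100011
Gen 6 (rule 193): 00000001001
Gen 7 (rule 149): 11111101101
Gen 8 (rule 193): 01111100100
Gen 9 (rule 149): 00111010111
Gen 10 (rule 193): 10011000011
Gen 11 (rule 149): 11000111000

Answer: none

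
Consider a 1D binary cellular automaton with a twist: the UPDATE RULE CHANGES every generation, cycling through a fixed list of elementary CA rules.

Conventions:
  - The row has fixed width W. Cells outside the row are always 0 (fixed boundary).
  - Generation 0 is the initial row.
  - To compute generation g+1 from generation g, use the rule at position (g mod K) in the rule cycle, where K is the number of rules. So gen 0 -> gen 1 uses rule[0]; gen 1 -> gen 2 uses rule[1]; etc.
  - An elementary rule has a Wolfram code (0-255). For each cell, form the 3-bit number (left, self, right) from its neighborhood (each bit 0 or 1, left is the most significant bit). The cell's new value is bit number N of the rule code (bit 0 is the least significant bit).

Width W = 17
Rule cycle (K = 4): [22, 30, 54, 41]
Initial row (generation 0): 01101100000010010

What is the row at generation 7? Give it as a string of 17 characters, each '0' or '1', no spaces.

Gen 0: 01101100000010010
Gen 1 (rule 22): 10000010000111111
Gen 2 (rule 30): 11000111001100000
Gen 3 (rule 54): 00101000110010000
Gen 4 (rule 41): 10010010100000111
Gen 5 (rule 22): 11111110110001000
Gen 6 (rule 30): 10000000101011100
Gen 7 (rule 54): 11000001111100010

Answer: 11000001111100010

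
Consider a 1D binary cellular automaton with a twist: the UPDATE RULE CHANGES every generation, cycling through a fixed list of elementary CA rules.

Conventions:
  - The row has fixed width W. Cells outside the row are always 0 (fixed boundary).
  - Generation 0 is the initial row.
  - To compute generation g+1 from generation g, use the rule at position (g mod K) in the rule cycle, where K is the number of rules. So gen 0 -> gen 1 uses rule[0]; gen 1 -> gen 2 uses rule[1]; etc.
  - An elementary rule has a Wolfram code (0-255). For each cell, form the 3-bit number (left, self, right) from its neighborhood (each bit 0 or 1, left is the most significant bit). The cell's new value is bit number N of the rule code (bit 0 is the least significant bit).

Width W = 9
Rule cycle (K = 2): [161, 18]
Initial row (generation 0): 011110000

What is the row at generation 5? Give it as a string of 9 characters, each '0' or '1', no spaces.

Gen 0: 011110000
Gen 1 (rule 161): 001100111
Gen 2 (rule 18): 010011000
Gen 3 (rule 161): 000000011
Gen 4 (rule 18): 000000100
Gen 5 (rule 161): 111110001

Answer: 111110001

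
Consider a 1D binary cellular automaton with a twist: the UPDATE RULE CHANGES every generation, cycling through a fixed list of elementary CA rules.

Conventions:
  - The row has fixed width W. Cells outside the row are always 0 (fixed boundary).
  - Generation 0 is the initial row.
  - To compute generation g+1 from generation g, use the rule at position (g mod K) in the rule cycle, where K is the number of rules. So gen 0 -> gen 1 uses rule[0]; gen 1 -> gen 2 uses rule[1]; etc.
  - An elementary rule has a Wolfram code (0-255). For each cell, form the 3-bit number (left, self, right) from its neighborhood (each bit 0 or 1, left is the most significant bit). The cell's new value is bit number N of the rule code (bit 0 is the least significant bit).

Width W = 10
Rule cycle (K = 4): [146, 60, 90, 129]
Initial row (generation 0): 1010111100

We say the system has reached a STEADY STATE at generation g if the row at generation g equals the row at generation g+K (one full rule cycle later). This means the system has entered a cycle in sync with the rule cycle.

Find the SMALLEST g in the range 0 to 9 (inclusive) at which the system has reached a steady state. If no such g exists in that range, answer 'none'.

Answer: none

Derivation:
Gen 0: 1010111100
Gen 1 (rule 146): 0000011010
Gen 2 (rule 60): 0000010111
Gen 3 (rule 90): 0000100101
Gen 4 (rule 129): 1110000000
Gen 5 (rule 146): 0101000000
Gen 6 (rule 60): 0111100000
Gen 7 (rule 90): 1100110000
Gen 8 (rule 129): 0000000111
Gen 9 (rule 146): 0000001010
Gen 10 (rule 60): 0000001111
Gen 11 (rule 90): 0000011001
Gen 12 (rule 129): 1111000000
Gen 13 (rule 146): 0110100000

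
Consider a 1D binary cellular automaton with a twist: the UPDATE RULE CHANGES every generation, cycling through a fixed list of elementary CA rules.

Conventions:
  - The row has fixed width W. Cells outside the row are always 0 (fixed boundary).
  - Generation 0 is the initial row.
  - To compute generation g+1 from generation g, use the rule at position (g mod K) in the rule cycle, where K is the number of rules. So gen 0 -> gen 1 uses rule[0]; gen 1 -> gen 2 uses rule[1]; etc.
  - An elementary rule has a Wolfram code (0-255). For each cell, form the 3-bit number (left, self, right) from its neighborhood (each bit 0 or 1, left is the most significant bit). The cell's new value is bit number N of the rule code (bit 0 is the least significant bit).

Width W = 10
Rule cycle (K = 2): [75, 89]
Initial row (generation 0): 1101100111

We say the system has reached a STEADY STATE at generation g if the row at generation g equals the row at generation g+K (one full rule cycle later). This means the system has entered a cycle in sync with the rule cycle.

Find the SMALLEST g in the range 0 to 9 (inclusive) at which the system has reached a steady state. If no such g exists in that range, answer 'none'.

Gen 0: 1101100111
Gen 1 (rule 75): 1101101101
Gen 2 (rule 89): 1101101100
Gen 3 (rule 75): 1101101101
Gen 4 (rule 89): 1101101100
Gen 5 (rule 75): 1101101101
Gen 6 (rule 89): 1101101100
Gen 7 (rule 75): 1101101101
Gen 8 (rule 89): 1101101100
Gen 9 (rule 75): 1101101101
Gen 10 (rule 89): 1101101100
Gen 11 (rule 75): 1101101101

Answer: 1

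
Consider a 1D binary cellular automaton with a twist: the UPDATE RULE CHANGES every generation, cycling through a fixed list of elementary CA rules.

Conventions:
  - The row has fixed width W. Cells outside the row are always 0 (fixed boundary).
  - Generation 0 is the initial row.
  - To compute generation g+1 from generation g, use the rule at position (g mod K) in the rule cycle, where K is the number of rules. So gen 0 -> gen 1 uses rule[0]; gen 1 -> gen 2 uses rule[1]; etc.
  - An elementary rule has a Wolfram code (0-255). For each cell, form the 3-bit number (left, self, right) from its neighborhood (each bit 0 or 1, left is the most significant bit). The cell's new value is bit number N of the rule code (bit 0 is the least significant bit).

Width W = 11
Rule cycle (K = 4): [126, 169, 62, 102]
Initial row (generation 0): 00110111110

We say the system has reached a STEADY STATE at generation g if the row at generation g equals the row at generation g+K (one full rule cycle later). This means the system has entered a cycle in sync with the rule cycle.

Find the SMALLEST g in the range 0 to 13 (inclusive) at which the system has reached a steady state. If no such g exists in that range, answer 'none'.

Gen 0: 00110111110
Gen 1 (rule 126): 01111100011
Gen 2 (rule 169): 01111001010
Gen 3 (rule 62): 11000111111
Gen 4 (rule 102): 01001000001
Gen 5 (rule 126): 11111100011
Gen 6 (rule 169): 11111001010
Gen 7 (rule 62): 10000111111
Gen 8 (rule 102): 10001000001
Gen 9 (rule 126): 11011100011
Gen 10 (rule 169): 10111001010
Gen 11 (rule 62): 11100111111
Gen 12 (rule 102): 00101000001
Gen 13 (rule 126): 01111100011
Gen 14 (rule 169): 01111001010
Gen 15 (rule 62): 11000111111
Gen 16 (rule 102): 01001000001
Gen 17 (rule 126): 11111100011

Answer: none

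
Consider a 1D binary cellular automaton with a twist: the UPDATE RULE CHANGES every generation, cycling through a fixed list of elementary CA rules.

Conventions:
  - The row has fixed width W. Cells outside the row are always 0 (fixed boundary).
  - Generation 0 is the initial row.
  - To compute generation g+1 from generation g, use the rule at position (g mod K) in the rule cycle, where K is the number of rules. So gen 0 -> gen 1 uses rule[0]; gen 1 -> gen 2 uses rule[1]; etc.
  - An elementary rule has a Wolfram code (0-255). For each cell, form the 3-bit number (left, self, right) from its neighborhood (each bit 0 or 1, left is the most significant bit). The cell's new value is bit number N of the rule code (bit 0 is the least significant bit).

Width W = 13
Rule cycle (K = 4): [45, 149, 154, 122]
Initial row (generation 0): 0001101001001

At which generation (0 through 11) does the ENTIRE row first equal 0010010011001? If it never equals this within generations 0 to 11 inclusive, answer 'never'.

Answer: never

Derivation:
Gen 0: 0001101001001
Gen 1 (rule 45): 1101011001001
Gen 2 (rule 149): 0001000101101
Gen 3 (rule 154): 0010101001000
Gen 4 (rule 122): 0101010110100
Gen 5 (rule 45): 0111111101101
Gen 6 (rule 149): 0011111000001
Gen 7 (rule 154): 0111110100010
Gen 8 (rule 122): 1100011010101
Gen 9 (rule 45): 1001010111111
Gen 10 (rule 149): 1101010011110
Gen 11 (rule 154): 1000001111101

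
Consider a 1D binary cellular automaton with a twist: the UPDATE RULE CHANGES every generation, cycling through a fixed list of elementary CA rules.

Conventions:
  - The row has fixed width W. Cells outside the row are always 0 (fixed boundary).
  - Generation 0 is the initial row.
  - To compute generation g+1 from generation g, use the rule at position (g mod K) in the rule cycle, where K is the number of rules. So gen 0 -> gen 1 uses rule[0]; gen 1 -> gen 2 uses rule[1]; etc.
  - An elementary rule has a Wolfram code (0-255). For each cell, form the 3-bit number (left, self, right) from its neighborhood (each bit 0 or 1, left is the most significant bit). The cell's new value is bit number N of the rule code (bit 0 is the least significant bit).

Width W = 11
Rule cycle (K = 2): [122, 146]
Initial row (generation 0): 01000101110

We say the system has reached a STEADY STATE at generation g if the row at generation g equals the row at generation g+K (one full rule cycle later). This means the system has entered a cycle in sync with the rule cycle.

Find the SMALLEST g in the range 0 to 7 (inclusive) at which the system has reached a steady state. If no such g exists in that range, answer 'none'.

Answer: 2

Derivation:
Gen 0: 01000101110
Gen 1 (rule 122): 10101011011
Gen 2 (rule 146): 00000000000
Gen 3 (rule 122): 00000000000
Gen 4 (rule 146): 00000000000
Gen 5 (rule 122): 00000000000
Gen 6 (rule 146): 00000000000
Gen 7 (rule 122): 00000000000
Gen 8 (rule 146): 00000000000
Gen 9 (rule 122): 00000000000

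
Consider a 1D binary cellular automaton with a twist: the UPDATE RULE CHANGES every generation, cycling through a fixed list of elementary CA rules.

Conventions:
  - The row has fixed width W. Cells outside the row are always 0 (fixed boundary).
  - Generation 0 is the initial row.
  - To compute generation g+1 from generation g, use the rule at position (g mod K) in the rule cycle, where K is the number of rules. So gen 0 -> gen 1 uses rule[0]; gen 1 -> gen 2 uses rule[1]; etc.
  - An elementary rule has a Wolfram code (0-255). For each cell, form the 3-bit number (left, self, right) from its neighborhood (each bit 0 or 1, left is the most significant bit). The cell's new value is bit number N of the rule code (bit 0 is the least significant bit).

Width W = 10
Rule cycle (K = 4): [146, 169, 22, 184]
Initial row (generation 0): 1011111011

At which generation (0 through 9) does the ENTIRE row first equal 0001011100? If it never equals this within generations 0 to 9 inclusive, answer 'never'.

Answer: 7

Derivation:
Gen 0: 1011111011
Gen 1 (rule 146): 0001110000
Gen 2 (rule 169): 1101100111
Gen 3 (rule 22): 0000011000
Gen 4 (rule 184): 0000010100
Gen 5 (rule 146): 0000100010
Gen 6 (rule 169): 1110001000
Gen 7 (rule 22): 0001011100
Gen 8 (rule 184): 0000111010
Gen 9 (rule 146): 0001010001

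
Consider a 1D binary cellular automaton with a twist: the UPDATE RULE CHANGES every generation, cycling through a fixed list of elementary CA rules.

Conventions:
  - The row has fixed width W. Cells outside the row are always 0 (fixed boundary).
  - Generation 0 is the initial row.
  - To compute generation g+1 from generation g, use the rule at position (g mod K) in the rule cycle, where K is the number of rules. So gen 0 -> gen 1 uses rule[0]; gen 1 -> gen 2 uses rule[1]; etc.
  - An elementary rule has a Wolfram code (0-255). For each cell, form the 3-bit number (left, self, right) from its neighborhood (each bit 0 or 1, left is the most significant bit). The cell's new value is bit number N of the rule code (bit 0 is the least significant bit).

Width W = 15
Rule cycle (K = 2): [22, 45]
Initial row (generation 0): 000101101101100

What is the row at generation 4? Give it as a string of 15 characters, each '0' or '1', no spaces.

Gen 0: 000101101101100
Gen 1 (rule 22): 001100000000010
Gen 2 (rule 45): 101001111111010
Gen 3 (rule 22): 101110000000011
Gen 4 (rule 45): 111000111111010

Answer: 111000111111010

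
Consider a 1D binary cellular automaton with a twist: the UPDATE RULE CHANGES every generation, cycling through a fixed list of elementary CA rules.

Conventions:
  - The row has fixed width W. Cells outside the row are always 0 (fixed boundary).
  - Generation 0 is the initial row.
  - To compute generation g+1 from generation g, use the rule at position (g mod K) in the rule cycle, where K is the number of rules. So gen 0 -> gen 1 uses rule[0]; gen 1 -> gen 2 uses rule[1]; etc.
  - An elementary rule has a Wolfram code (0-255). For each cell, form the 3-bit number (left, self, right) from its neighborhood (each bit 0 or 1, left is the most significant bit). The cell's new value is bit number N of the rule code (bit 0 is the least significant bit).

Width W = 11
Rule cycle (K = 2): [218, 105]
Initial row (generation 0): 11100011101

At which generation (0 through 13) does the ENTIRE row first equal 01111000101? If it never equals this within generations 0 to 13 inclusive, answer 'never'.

Answer: 8

Derivation:
Gen 0: 11100011101
Gen 1 (rule 218): 11110111100
Gen 2 (rule 105): 10011100101
Gen 3 (rule 218): 01111111000
Gen 4 (rule 105): 01000001011
Gen 5 (rule 218): 10100010011
Gen 6 (rule 105): 01001000011
Gen 7 (rule 218): 10110100111
Gen 8 (rule 105): 01111000101
Gen 9 (rule 218): 11111101000
Gen 10 (rule 105): 10000110011
Gen 11 (rule 218): 01001111111
Gen 12 (rule 105): 00001000001
Gen 13 (rule 218): 00010100010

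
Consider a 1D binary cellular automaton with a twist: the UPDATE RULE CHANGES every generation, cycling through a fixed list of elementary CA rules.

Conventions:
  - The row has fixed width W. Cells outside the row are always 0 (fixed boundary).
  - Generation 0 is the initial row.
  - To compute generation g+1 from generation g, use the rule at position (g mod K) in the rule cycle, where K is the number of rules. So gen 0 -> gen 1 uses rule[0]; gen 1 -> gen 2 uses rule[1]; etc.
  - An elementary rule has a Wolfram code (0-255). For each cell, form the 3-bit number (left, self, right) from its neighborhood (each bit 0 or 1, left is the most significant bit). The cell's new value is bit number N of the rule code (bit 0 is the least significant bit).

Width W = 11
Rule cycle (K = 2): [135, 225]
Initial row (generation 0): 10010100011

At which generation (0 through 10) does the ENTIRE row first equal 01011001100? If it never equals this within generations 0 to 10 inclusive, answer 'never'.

Answer: 6

Derivation:
Gen 0: 10010100011
Gen 1 (rule 135): 10110101100
Gen 2 (rule 225): 01011010101
Gen 3 (rule 135): 11000010101
Gen 4 (rule 225): 01011001010
Gen 5 (rule 135): 11000011010
Gen 6 (rule 225): 01011001100
Gen 7 (rule 135): 11000010001
Gen 8 (rule 225): 01011000100
Gen 9 (rule 135): 11000011101
Gen 10 (rule 225): 01011001110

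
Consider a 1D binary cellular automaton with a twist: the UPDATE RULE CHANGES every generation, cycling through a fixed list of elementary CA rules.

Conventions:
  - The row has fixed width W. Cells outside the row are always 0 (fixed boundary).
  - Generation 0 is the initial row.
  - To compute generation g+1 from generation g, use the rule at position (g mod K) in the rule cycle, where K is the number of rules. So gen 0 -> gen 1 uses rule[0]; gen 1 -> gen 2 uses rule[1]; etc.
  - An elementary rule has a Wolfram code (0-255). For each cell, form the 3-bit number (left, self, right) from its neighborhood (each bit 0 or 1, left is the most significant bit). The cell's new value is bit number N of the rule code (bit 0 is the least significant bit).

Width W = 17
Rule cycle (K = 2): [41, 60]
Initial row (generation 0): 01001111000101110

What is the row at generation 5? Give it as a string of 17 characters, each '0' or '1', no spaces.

Answer: 00010011000000010

Derivation:
Gen 0: 01001111000101110
Gen 1 (rule 41): 00001000010011000
Gen 2 (rule 60): 00001100011010100
Gen 3 (rule 41): 11101001010101001
Gen 4 (rule 60): 10011101111111101
Gen 5 (rule 41): 00010011000000010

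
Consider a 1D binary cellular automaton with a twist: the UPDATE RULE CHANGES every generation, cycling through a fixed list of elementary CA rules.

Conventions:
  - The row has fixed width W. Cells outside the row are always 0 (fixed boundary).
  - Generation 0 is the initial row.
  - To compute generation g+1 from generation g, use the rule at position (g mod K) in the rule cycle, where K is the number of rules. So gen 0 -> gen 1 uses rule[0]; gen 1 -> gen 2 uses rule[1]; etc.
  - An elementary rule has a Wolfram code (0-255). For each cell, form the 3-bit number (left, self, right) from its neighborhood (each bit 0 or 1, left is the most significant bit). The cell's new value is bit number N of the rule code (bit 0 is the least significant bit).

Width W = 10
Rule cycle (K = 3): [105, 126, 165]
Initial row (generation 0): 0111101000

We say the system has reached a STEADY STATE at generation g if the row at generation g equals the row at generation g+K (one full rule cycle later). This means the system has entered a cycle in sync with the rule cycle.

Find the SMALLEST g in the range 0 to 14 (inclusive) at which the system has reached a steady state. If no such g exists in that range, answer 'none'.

Gen 0: 0111101000
Gen 1 (rule 105): 0100110011
Gen 2 (rule 126): 1111111111
Gen 3 (rule 165): 0111111110
Gen 4 (rule 105): 0100000010
Gen 5 (rule 126): 1110000111
Gen 6 (rule 165): 0100110010
Gen 7 (rule 105): 0000110000
Gen 8 (rule 126): 0001111000
Gen 9 (rule 165): 1100110011
Gen 10 (rule 105): 1100110011
Gen 11 (rule 126): 1111111111
Gen 12 (rule 165): 0111111110
Gen 13 (rule 105): 0100000010
Gen 14 (rule 126): 1110000111
Gen 15 (rule 165): 0100110010
Gen 16 (rule 105): 0000110000
Gen 17 (rule 126): 0001111000

Answer: none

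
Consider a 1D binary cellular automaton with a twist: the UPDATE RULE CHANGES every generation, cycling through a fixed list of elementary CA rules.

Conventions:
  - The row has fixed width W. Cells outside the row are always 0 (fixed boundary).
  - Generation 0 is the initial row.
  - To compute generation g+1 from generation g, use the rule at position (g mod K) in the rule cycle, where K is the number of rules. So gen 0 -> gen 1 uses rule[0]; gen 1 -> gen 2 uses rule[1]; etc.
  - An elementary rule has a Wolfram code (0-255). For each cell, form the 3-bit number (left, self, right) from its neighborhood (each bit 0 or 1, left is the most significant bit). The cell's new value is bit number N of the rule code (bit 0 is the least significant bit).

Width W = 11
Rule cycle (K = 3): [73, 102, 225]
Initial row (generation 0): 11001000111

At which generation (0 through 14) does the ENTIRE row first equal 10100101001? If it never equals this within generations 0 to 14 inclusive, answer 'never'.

Answer: 13

Derivation:
Gen 0: 11001000111
Gen 1 (rule 73): 11000010101
Gen 2 (rule 102): 01000111111
Gen 3 (rule 225): 00010011111
Gen 4 (rule 73): 11000010001
Gen 5 (rule 102): 01000110011
Gen 6 (rule 225): 00010010001
Gen 7 (rule 73): 11000000100
Gen 8 (rule 102): 01000001100
Gen 9 (rule 225): 00011100101
Gen 10 (rule 73): 11010100000
Gen 11 (rule 102): 01111100000
Gen 12 (rule 225): 00111101111
Gen 13 (rule 73): 10100101001
Gen 14 (rule 102): 11101111011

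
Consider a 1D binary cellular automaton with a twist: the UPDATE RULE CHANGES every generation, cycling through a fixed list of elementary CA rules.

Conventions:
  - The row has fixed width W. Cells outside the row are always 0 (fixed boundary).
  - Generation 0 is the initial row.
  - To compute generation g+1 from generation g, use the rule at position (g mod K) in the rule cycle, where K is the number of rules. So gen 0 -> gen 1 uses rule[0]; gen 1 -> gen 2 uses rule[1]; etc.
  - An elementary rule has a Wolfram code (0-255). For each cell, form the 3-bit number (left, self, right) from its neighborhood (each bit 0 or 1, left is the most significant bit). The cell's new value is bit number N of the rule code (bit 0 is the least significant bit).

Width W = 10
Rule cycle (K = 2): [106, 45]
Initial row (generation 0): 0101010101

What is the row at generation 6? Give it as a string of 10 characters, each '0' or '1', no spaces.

Answer: 0100101001

Derivation:
Gen 0: 0101010101
Gen 1 (rule 106): 1010101010
Gen 2 (rule 45): 1111111110
Gen 3 (rule 106): 1000000010
Gen 4 (rule 45): 1011111010
Gen 5 (rule 106): 0110001100
Gen 6 (rule 45): 0100101001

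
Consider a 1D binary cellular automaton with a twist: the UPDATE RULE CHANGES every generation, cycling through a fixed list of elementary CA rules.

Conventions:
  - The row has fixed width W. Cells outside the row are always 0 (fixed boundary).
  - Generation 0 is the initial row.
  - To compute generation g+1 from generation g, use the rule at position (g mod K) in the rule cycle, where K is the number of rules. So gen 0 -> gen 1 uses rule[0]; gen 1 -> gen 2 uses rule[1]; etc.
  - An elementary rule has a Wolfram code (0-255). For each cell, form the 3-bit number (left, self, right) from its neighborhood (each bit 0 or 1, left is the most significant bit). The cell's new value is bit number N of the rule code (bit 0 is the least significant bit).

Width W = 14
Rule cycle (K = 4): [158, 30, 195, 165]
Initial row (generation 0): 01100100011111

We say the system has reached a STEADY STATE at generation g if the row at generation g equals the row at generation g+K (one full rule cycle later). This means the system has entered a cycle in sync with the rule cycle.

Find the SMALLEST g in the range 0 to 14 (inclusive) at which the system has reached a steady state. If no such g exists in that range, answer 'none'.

Gen 0: 01100100011111
Gen 1 (rule 158): 11011110111110
Gen 2 (rule 30): 10010000100001
Gen 3 (rule 195): 00100111001110
Gen 4 (rule 165): 10100010000100
Gen 5 (rule 158): 10110111001110
Gen 6 (rule 30): 10100100111001
Gen 7 (rule 195): 00001001011010
Gen 8 (rule 165): 11101001100110
Gen 9 (rule 158): 11001111011101
Gen 10 (rule 30): 10111000010001
Gen 11 (rule 195): 00011011100110
Gen 12 (rule 165): 11000101000000
Gen 13 (rule 158): 10101101100000
Gen 14 (rule 30): 10101001010000
Gen 15 (rule 195): 00000010000111
Gen 16 (rule 165): 11111010110010
Gen 17 (rule 158): 11110010101111
Gen 18 (rule 30): 10001110101000

Answer: none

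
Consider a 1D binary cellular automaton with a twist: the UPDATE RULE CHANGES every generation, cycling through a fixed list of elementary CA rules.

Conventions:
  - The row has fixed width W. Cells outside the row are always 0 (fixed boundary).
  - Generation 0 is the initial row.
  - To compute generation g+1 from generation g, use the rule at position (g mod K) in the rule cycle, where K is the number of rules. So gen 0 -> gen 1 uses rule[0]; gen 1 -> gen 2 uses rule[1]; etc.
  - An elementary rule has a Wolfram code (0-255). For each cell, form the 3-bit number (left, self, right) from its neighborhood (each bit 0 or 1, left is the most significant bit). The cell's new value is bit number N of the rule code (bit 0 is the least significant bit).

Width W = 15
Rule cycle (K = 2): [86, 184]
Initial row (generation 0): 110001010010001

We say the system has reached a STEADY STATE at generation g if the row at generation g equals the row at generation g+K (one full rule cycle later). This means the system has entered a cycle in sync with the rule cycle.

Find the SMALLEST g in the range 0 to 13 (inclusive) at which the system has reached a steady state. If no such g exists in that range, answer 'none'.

Gen 0: 110001010010001
Gen 1 (rule 86): 011011011111011
Gen 2 (rule 184): 010110111110110
Gen 3 (rule 86): 110010000010011
Gen 4 (rule 184): 101001000001010
Gen 5 (rule 86): 101111100011011
Gen 6 (rule 184): 011111010010110
Gen 7 (rule 86): 100001011110011
Gen 8 (rule 184): 010000111101010
Gen 9 (rule 86): 111001000101011
Gen 10 (rule 184): 110100100010110
Gen 11 (rule 86): 010111110110011
Gen 12 (rule 184): 001111101101010
Gen 13 (rule 86): 010000100101011
Gen 14 (rule 184): 001000010010110
Gen 15 (rule 86): 011100111110011

Answer: none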